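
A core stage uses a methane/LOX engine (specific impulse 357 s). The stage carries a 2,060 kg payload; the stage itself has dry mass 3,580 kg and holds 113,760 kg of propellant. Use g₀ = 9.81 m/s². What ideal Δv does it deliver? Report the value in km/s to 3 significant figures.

Δv ≈ 10.7 km/s

v_e = Isp · g₀ = 357 × 9.81 = 3502.2 m/s.
m₀ = payload + dry + propellant = 2,060 + 3,580 + 113,760 = 119,400 kg.
m_f = payload + dry = 2,060 + 3,580 = 5,640 kg.
Using Δv = v_e ln(m₀/m_f): Δv = v_e · ln(m₀/m_f) = 3502.2 × ln(21.17) = 3502.2 × 3.0526 ≈ 10690.7 m/s.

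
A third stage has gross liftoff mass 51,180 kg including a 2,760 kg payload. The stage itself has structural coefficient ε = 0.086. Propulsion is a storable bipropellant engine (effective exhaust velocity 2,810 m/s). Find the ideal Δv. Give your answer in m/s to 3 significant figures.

Δv ≈ 5620 m/s

Stage wet mass = m₀ − payload = 51,180 − 2,760 = 48,420 kg.
Stage dry mass = ε × stage wet mass = 0.086 × 48,420 = 4,164.12 kg.
Burnout mass m_f = stage dry + payload = 4,164.12 + 2,760 = 6,924.12 kg.
Rocket equation: Δv = v_e · ln(51,180/6,924.12) = 2810.0 × ln(7.392) = 2810.0 × 2.0003 ≈ 5621 m/s.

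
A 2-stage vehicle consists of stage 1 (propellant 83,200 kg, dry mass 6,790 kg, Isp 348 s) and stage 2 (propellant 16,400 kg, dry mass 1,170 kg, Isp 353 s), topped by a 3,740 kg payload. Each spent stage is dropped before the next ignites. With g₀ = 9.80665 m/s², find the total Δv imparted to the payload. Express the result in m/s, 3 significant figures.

Δv ≈ 9780 m/s

Ignition mass of stage 1 = 83,200+6,790 + 16,400+1,170 + 3,740 = 111,300 kg.
Stage 1: m₀ = 111,300 kg, m_f = 111,300 − 83,200 = 28,100 kg; Δv = 348×9.80665×ln(3.961) = 3412.7×1.3765 ≈ 4697 m/s.
Stage 2: m₀ = 21,310 kg, m_f = 21,310 − 16,400 = 4,910 kg; Δv = 353×9.80665×ln(4.34) = 3461.7×1.4679 ≈ 5082 m/s.
Total Δv = 4697 + 5082 = 9779 m/s.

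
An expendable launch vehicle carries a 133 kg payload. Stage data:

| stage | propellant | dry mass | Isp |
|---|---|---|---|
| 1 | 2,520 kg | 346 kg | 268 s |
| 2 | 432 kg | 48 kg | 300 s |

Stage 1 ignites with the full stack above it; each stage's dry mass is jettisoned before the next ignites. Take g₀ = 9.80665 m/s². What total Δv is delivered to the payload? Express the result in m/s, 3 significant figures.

Δv ≈ 6980 m/s

Ignition mass of stage 1 = 2,520+346 + 432+48 + 133 = 3,479 kg.
Stage 1: m₀ = 3,479 kg, m_f = 3,479 − 2,520 = 959 kg; Δv = 268×9.80665×ln(3.628) = 2628.2×1.2886 ≈ 3387 m/s.
Stage 2: m₀ = 613 kg, m_f = 613 − 432 = 181 kg; Δv = 300×9.80665×ln(3.387) = 2942.0×1.2199 ≈ 3589 m/s.
Total Δv = 3387 + 3589 = 6976 m/s.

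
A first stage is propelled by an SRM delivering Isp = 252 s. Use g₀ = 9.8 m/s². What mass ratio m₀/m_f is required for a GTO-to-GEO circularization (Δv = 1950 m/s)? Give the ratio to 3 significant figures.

v_e = Isp · g₀ = 252 × 9.8 = 2469.6 m/s.
By the Tsiolkovsky rocket equation, m₀/m_f = exp(Δv / v_e) = exp(1950 / 2469.6) = exp(0.7896) = 2.2025.

mass ratio ≈ 2.20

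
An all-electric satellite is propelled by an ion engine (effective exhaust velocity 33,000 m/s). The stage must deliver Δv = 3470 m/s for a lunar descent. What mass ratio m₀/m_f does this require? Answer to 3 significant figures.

mass ratio ≈ 1.11

m₀/m_f = exp(Δv / v_e) = exp(3470 / 33000.0) = exp(0.1052) = 1.1109.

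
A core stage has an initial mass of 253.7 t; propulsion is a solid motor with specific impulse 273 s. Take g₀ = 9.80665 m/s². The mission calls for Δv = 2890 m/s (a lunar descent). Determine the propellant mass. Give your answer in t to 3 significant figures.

propellant mass ≈ 167 t

v_e = Isp · g₀ = 273 × 9.80665 = 2677.2 m/s.
By the Tsiolkovsky rocket equation, m₀/m_f = exp(Δv / v_e) = exp(2890 / 2677.2) = exp(1.0795) = 2.9431.
m_f = 253.7 / 2.9431 = 86.2016 t, so propellant = m₀ − m_f = 253.7 − 86.2016 = 167.4984 t.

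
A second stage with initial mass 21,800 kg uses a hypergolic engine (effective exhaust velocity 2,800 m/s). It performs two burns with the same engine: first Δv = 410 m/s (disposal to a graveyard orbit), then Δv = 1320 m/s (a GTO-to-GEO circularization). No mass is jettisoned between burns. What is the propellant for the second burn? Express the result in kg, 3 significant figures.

After the first burn: m = 21800 × exp(−410/2800.0) = 21800 × 0.86379 = 18,830.6 kg.
After the second burn: m = 18,830.6 × exp(−1320/2800.0) = 18,830.6 × 0.62411 = 11,752.4 kg.
Second-burn propellant = 18,830.6 − 11,752.4 = 7,078.2 kg.

propellant for the second burn ≈ 7080 kg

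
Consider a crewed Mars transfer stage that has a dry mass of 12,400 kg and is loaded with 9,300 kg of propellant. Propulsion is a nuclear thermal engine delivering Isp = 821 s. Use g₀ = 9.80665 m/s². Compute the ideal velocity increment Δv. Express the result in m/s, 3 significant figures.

Δv ≈ 4510 m/s

v_e = Isp · g₀ = 821 × 9.80665 = 8051.3 m/s.
m₀ = m_dry + m_prop = 12,400 + 9,300 = 21,700 kg.
By the Tsiolkovsky rocket equation, Δv = v_e · ln(m₀/m_f) = 8051.3 × ln(1.75) = 8051.3 × 0.5596 ≈ 4505.6 m/s.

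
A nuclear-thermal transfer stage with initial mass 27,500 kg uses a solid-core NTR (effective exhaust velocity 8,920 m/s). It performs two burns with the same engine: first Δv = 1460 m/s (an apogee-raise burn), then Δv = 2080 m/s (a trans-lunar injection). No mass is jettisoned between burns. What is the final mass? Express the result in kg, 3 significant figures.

final mass ≈ 18500 kg

After the first burn: m = 27500 × exp(−1460/8920.0) = 27500 × 0.84902 = 23,348.1 kg.
After the second burn: m = 23,348.1 × exp(−2080/8920.0) = 23,348.1 × 0.79201 = 18,491.9 kg.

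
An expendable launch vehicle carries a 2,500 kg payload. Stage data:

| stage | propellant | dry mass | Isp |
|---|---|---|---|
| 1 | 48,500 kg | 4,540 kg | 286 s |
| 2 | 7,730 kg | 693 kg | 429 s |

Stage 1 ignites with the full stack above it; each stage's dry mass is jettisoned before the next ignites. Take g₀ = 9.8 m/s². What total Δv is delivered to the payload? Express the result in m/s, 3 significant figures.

Ignition mass of stage 1 = 48,500+4,540 + 7,730+693 + 2,500 = 63,963 kg.
Stage 1: m₀ = 63,963 kg, m_f = 63,963 − 48,500 = 15,463 kg; Δv = 286×9.8×ln(4.137) = 2802.8×1.4199 ≈ 3980 m/s.
Stage 2: m₀ = 10,923 kg, m_f = 10,923 − 7,730 = 3,193 kg; Δv = 429×9.8×ln(3.421) = 4204.2×1.2299 ≈ 5171 m/s.
Total Δv = 3980 + 5171 = 9151 m/s.

Δv ≈ 9150 m/s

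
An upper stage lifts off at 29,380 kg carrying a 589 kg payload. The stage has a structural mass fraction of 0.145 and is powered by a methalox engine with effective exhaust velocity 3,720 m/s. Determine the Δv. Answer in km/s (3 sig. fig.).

Stage wet mass = m₀ − payload = 29,380 − 589 = 28,791 kg.
Stage dry mass = ε × stage wet mass = 0.145 × 28,791 = 4,174.7 kg.
Burnout mass m_f = stage dry + payload = 4,174.7 + 589 = 4,763.7 kg.
Δv = v_e · ln(29,380/4,763.7) = 3720.0 × ln(6.167) = 3720.0 × 1.8193 ≈ 6768 m/s.

Δv ≈ 6.77 km/s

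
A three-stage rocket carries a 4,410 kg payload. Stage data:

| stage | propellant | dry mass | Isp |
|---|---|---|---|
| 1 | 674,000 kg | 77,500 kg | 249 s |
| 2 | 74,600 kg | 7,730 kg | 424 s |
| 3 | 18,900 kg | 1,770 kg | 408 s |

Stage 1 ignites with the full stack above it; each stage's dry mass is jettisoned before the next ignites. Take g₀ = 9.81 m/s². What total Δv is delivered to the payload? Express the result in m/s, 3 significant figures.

Ignition mass of stage 1 = 674,000+77,500 + 74,600+7,730 + 18,900+1,770 + 4,410 = 858,910 kg.
Stage 1: m₀ = 858,910 kg, m_f = 858,910 − 674,000 = 184,910 kg; Δv = 249×9.81×ln(4.645) = 2442.7×1.5358 ≈ 3751 m/s.
Stage 2: m₀ = 107,410 kg, m_f = 107,410 − 74,600 = 32,810 kg; Δv = 424×9.81×ln(3.274) = 4159.4×1.1859 ≈ 4933 m/s.
Stage 3: m₀ = 25,080 kg, m_f = 25,080 − 18,900 = 6,180 kg; Δv = 408×9.81×ln(4.058) = 4002.5×1.4008 ≈ 5606 m/s.
Total Δv = 3751 + 4933 + 5606 = 14290 m/s.

Δv ≈ 14300 m/s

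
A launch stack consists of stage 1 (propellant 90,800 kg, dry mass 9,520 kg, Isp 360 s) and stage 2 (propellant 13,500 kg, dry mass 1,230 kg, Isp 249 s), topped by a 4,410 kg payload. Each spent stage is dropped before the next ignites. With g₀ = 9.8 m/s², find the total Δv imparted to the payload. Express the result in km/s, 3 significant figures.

Ignition mass of stage 1 = 90,800+9,520 + 13,500+1,230 + 4,410 = 119,460 kg.
Stage 1: m₀ = 119,460 kg, m_f = 119,460 − 90,800 = 28,660 kg; Δv = 360×9.8×ln(4.168) = 3528.0×1.4275 ≈ 5036 m/s.
Stage 2: m₀ = 19,140 kg, m_f = 19,140 − 13,500 = 5,640 kg; Δv = 249×9.8×ln(3.394) = 2440.2×1.2219 ≈ 2982 m/s.
Total Δv = 5036 + 2982 = 8018 m/s.

Δv ≈ 8.02 km/s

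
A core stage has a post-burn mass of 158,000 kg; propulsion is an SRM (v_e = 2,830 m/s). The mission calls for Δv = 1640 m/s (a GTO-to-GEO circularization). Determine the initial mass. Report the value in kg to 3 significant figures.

m₀/m_f = exp(Δv / v_e) = exp(1640 / 2830.0) = exp(0.5795) = 1.7852.
m₀ = m_f × 1.7852 = 158,000 × 1.7852 = 282,062 kg.

initial mass ≈ 282000 kg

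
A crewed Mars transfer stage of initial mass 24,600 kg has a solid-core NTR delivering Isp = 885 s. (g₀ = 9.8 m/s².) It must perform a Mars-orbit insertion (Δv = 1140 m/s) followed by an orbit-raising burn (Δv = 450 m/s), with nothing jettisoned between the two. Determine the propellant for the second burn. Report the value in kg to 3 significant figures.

propellant for the second burn ≈ 1090 kg

v_e = Isp · g₀ = 885 × 9.8 = 8673.0 m/s.
After the first burn: m = 24600 × exp(−1140/8673.0) = 24600 × 0.87683 = 21,570 kg.
After the second burn: m = 21,570 × exp(−450/8673.0) = 21,570 × 0.94944 = 20,479.4 kg.
Second-burn propellant = 21,570 − 20,479.4 = 1,090.6 kg.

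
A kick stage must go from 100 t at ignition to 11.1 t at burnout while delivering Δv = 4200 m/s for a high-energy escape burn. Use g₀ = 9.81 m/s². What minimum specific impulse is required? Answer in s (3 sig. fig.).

Isp ≈ 195 s

ln(m₀/m_f) = ln(100000/11100) = ln(9.009) = 2.1982.
Using Δv = v_e ln(m₀/m_f): v_e = Δv / ln(m₀/m_f) = 4200 / 2.1982 = 1910.6 m/s.
Isp = v_e / g₀ = 1910.6 / 9.81 = 194.8 s.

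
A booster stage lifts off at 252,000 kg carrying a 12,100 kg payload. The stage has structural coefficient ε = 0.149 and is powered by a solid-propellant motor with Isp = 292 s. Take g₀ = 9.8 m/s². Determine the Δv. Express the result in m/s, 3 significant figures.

Δv ≈ 4750 m/s

Stage wet mass = m₀ − payload = 252,000 − 12,100 = 239,900 kg.
Stage dry mass = ε × stage wet mass = 0.149 × 239,900 = 35,745.1 kg.
Burnout mass m_f = stage dry + payload = 35,745.1 + 12,100 = 47,845.1 kg.
v_e = Isp · g₀ = 292 × 9.8 = 2861.6 m/s.
By the Tsiolkovsky rocket equation, Δv = v_e · ln(252,000/47,845.1) = 2861.6 × ln(5.267) = 2861.6 × 1.6615 ≈ 4754 m/s.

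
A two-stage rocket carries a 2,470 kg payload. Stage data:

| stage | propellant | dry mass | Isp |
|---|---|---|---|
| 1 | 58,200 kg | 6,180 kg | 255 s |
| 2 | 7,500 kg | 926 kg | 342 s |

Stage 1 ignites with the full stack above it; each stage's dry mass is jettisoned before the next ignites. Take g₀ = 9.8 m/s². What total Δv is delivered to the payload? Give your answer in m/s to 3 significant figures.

Ignition mass of stage 1 = 58,200+6,180 + 7,500+926 + 2,470 = 75,276 kg.
Stage 1: m₀ = 75,276 kg, m_f = 75,276 − 58,200 = 17,076 kg; Δv = 255×9.8×ln(4.408) = 2499.0×1.4835 ≈ 3707 m/s.
Stage 2: m₀ = 10,896 kg, m_f = 10,896 − 7,500 = 3,396 kg; Δv = 342×9.8×ln(3.208) = 3351.6×1.1658 ≈ 3907 m/s.
Total Δv = 3707 + 3907 = 7614 m/s.

Δv ≈ 7610 m/s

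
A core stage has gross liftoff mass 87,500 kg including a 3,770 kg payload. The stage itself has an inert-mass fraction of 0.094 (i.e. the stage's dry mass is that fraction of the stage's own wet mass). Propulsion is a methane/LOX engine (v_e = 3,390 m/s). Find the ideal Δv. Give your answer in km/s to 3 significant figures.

Δv ≈ 6.84 km/s

Stage wet mass = m₀ − payload = 87,500 − 3,770 = 83,730 kg.
Stage dry mass = ε × stage wet mass = 0.094 × 83,730 = 7,870.62 kg.
Burnout mass m_f = stage dry + payload = 7,870.62 + 3,770 = 11,640.62 kg.
From the ideal rocket equation, Δv = v_e · ln(87,500/11,640.62) = 3390.0 × ln(7.517) = 3390.0 × 2.0171 ≈ 6838 m/s.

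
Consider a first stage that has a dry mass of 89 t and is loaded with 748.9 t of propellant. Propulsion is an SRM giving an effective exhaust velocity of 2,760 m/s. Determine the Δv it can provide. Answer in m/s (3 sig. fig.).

m₀ = m_dry + m_prop = 89 + 748.9 = 837.9 t.
Δv = v_e · ln(m₀/m_f) = 2760.0 × ln(9.415) = 2760.0 × 2.2423 ≈ 6188.6 m/s.

Δv ≈ 6190 m/s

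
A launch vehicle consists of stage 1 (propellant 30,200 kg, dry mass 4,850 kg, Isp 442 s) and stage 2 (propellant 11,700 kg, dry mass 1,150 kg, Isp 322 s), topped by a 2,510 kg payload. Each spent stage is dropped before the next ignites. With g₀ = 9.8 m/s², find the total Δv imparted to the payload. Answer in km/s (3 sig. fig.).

Ignition mass of stage 1 = 30,200+4,850 + 11,700+1,150 + 2,510 = 50,410 kg.
Stage 1: m₀ = 50,410 kg, m_f = 50,410 − 30,200 = 20,210 kg; Δv = 442×9.8×ln(2.494) = 4331.6×0.9140 ≈ 3959 m/s.
Stage 2: m₀ = 15,360 kg, m_f = 15,360 − 11,700 = 3,660 kg; Δv = 322×9.8×ln(4.197) = 3155.6×1.4343 ≈ 4526 m/s.
Total Δv = 3959 + 4526 = 8485 m/s.

Δv ≈ 8.49 km/s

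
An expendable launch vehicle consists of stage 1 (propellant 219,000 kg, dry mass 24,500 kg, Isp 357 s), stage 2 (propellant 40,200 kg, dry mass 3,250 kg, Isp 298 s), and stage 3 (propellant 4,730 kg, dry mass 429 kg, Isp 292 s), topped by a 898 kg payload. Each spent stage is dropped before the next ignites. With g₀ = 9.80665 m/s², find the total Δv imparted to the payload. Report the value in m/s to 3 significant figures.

Δv ≈ 14000 m/s

Ignition mass of stage 1 = 219,000+24,500 + 40,200+3,250 + 4,730+429 + 898 = 293,007 kg.
Stage 1: m₀ = 293,007 kg, m_f = 293,007 − 219,000 = 74,007 kg; Δv = 357×9.80665×ln(3.959) = 3501.0×1.3760 ≈ 4817 m/s.
Stage 2: m₀ = 49,507 kg, m_f = 49,507 − 40,200 = 9,307 kg; Δv = 298×9.80665×ln(5.319) = 2922.4×1.6713 ≈ 4884 m/s.
Stage 3: m₀ = 6,057 kg, m_f = 6,057 − 4,730 = 1,327 kg; Δv = 292×9.80665×ln(4.564) = 2863.5×1.5183 ≈ 4348 m/s.
Total Δv = 4817 + 4884 + 4348 = 14049 m/s.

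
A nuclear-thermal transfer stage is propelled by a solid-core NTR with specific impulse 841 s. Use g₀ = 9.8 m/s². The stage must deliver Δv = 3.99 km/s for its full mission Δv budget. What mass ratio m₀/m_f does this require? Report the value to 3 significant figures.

mass ratio ≈ 1.62

v_e = Isp · g₀ = 841 × 9.8 = 8241.8 m/s.
By the Tsiolkovsky rocket equation, m₀/m_f = exp(Δv / v_e) = exp(3990 / 8241.8) = exp(0.4841) = 1.6227.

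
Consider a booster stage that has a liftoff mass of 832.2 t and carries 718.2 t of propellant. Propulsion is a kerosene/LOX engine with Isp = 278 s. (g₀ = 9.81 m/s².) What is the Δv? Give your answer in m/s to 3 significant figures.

Δv ≈ 5420 m/s

v_e = Isp · g₀ = 278 × 9.81 = 2727.2 m/s.
m_f = m₀ − m_prop = 832.2 − 718.2 = 114 t.
By the Tsiolkovsky rocket equation, Δv = v_e · ln(m₀/m_f) = 2727.2 × ln(7.3) = 2727.2 × 1.9879 ≈ 5421.3 m/s.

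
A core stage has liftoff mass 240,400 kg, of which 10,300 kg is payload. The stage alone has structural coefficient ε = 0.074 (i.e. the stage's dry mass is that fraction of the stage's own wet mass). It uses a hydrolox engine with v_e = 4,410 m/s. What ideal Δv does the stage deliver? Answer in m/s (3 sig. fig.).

Δv ≈ 9590 m/s

Stage wet mass = m₀ − payload = 240,400 − 10,300 = 230,100 kg.
Stage dry mass = ε × stage wet mass = 0.074 × 230,100 = 17,027.4 kg.
Burnout mass m_f = stage dry + payload = 17,027.4 + 10,300 = 27,327.4 kg.
Rocket equation: Δv = v_e · ln(240,400/27,327.4) = 4410.0 × ln(8.797) = 4410.0 × 2.1744 ≈ 9589 m/s.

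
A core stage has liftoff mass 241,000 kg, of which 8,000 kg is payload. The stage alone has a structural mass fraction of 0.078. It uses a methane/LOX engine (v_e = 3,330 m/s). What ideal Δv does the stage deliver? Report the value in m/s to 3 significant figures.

Δv ≈ 7390 m/s

Stage wet mass = m₀ − payload = 241,000 − 8,000 = 233,000 kg.
Stage dry mass = ε × stage wet mass = 0.078 × 233,000 = 18,174 kg.
Burnout mass m_f = stage dry + payload = 18,174 + 8,000 = 26,174 kg.
Δv = v_e · ln(241,000/26,174) = 3330.0 × ln(9.208) = 3330.0 × 2.2200 ≈ 7393 m/s.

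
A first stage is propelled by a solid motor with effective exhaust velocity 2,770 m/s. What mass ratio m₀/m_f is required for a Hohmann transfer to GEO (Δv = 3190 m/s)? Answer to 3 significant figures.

mass ratio ≈ 3.16

By the Tsiolkovsky rocket equation, m₀/m_f = exp(Δv / v_e) = exp(3190 / 2770.0) = exp(1.1516) = 3.1633.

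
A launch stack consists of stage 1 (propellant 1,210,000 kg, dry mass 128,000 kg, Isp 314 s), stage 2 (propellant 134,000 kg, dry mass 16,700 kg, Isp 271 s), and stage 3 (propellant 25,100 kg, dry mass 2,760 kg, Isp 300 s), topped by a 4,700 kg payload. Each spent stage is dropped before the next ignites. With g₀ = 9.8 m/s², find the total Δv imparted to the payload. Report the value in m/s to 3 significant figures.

Ignition mass of stage 1 = 1,210,000+128,000 + 134,000+16,700 + 25,100+2,760 + 4,700 = 1,521,260 kg.
Stage 1: m₀ = 1,521,260 kg, m_f = 1,521,260 − 1,210,000 = 311,260 kg; Δv = 314×9.8×ln(4.887) = 3077.2×1.5867 ≈ 4882 m/s.
Stage 2: m₀ = 183,260 kg, m_f = 183,260 − 134,000 = 49,260 kg; Δv = 271×9.8×ln(3.72) = 2655.8×1.3138 ≈ 3489 m/s.
Stage 3: m₀ = 32,560 kg, m_f = 32,560 − 25,100 = 7,460 kg; Δv = 300×9.8×ln(4.365) = 2940.0×1.4735 ≈ 4332 m/s.
Total Δv = 4882 + 3489 + 4332 = 12703 m/s.

Δv ≈ 12700 m/s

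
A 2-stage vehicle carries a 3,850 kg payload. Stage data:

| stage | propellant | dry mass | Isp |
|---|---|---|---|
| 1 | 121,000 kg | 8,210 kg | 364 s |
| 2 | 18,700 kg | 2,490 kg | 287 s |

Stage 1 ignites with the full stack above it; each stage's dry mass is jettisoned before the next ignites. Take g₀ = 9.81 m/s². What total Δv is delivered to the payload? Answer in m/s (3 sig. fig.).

Δv ≈ 9350 m/s

Ignition mass of stage 1 = 121,000+8,210 + 18,700+2,490 + 3,850 = 154,250 kg.
Stage 1: m₀ = 154,250 kg, m_f = 154,250 − 121,000 = 33,250 kg; Δv = 364×9.81×ln(4.639) = 3570.8×1.5345 ≈ 5480 m/s.
Stage 2: m₀ = 25,040 kg, m_f = 25,040 − 18,700 = 6,340 kg; Δv = 287×9.81×ln(3.95) = 2815.5×1.3736 ≈ 3867 m/s.
Total Δv = 5480 + 3867 = 9347 m/s.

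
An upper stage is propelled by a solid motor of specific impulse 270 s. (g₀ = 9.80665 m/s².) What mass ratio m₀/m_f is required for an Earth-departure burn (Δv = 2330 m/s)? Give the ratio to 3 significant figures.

mass ratio ≈ 2.41

v_e = Isp · g₀ = 270 × 9.80665 = 2647.8 m/s.
m₀/m_f = exp(Δv / v_e) = exp(2330 / 2647.8) = exp(0.8800) = 2.4108.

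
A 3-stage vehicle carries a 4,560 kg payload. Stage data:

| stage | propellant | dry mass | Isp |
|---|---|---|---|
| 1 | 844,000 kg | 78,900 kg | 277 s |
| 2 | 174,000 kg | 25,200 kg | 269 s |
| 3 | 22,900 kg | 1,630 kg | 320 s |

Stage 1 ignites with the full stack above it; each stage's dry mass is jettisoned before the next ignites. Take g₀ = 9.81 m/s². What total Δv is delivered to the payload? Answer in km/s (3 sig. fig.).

Δv ≈ 12.2 km/s

Ignition mass of stage 1 = 844,000+78,900 + 174,000+25,200 + 22,900+1,630 + 4,560 = 1,151,190 kg.
Stage 1: m₀ = 1,151,190 kg, m_f = 1,151,190 − 844,000 = 307,190 kg; Δv = 277×9.81×ln(3.747) = 2717.4×1.3211 ≈ 3590 m/s.
Stage 2: m₀ = 228,290 kg, m_f = 228,290 − 174,000 = 54,290 kg; Δv = 269×9.81×ln(4.205) = 2638.9×1.4363 ≈ 3790 m/s.
Stage 3: m₀ = 29,090 kg, m_f = 29,090 − 22,900 = 6,190 kg; Δv = 320×9.81×ln(4.7) = 3139.2×1.5475 ≈ 4858 m/s.
Total Δv = 3590 + 3790 + 4858 = 12238 m/s.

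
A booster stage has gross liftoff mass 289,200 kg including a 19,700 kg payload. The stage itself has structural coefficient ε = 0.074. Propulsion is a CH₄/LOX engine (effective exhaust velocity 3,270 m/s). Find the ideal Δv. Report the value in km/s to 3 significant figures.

Δv ≈ 6.50 km/s

Stage wet mass = m₀ − payload = 289,200 − 19,700 = 269,500 kg.
Stage dry mass = ε × stage wet mass = 0.074 × 269,500 = 19,943 kg.
Burnout mass m_f = stage dry + payload = 19,943 + 19,700 = 39,643 kg.
Rocket equation: Δv = v_e · ln(289,200/39,643) = 3270.0 × ln(7.295) = 3270.0 × 1.9872 ≈ 6498 m/s.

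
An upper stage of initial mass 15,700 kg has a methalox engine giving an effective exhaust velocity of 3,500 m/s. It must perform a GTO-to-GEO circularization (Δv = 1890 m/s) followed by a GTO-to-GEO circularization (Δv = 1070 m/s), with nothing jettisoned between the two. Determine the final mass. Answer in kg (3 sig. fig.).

final mass ≈ 6740 kg

After the first burn: m = 15700 × exp(−1890/3500.0) = 15700 × 0.58275 = 9,149.18 kg.
After the second burn: m = 9,149.18 × exp(−1070/3500.0) = 9,149.18 × 0.73660 = 6,739.29 kg.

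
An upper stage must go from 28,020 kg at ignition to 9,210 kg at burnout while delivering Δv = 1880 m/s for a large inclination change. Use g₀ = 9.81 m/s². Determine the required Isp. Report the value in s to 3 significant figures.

ln(m₀/m_f) = ln(28020/9210) = ln(3.042) = 1.1126.
By the Tsiolkovsky rocket equation, v_e = Δv / ln(m₀/m_f) = 1880 / 1.1126 = 1689.7 m/s.
Isp = v_e / g₀ = 1689.7 / 9.81 = 172.2 s.

Isp ≈ 172 s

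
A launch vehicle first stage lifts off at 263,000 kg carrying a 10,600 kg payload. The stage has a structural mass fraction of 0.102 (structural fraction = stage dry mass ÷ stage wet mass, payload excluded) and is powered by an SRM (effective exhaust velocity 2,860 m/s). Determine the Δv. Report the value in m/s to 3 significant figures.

Stage wet mass = m₀ − payload = 263,000 − 10,600 = 252,400 kg.
Stage dry mass = ε × stage wet mass = 0.102 × 252,400 = 25,744.8 kg.
Burnout mass m_f = stage dry + payload = 25,744.8 + 10,600 = 36,344.8 kg.
Δv = v_e · ln(263,000/36,344.8) = 2860.0 × ln(7.236) = 2860.0 × 1.9791 ≈ 5660 m/s.

Δv ≈ 5660 m/s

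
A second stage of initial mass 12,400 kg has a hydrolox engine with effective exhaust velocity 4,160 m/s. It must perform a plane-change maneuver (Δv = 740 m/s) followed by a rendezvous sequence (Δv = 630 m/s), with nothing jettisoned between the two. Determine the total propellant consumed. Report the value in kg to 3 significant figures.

After the first burn: m = 12400 × exp(−740/4160.0) = 12400 × 0.83704 = 10,379.3 kg.
After the second burn: m = 10,379.3 × exp(−630/4160.0) = 10,379.3 × 0.85947 = 8,920.7 kg.
Total propellant = m₀ − m_final = 12400 − 8,920.7 = 3,479.3 kg.

total propellant consumed ≈ 3480 kg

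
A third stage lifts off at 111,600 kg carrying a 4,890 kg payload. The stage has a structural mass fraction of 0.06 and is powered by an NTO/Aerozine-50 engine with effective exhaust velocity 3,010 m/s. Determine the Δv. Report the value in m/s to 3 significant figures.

Stage wet mass = m₀ − payload = 111,600 − 4,890 = 106,710 kg.
Stage dry mass = ε × stage wet mass = 0.06 × 106,710 = 6,402.6 kg.
Burnout mass m_f = stage dry + payload = 6,402.6 + 4,890 = 11,292.6 kg.
From the ideal rocket equation, Δv = v_e · ln(111,600/11,292.6) = 3010.0 × ln(9.883) = 3010.0 × 2.2908 ≈ 6895 m/s.

Δv ≈ 6900 m/s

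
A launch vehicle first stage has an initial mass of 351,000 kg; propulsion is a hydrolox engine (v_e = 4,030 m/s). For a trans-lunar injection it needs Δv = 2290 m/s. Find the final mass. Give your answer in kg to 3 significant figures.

final mass ≈ 199000 kg

m₀/m_f = exp(Δv / v_e) = exp(2290 / 4030.0) = exp(0.5682) = 1.7652.
m_f = m₀ / 1.7652 = 351,000 / 1.7652 = 198,844 kg.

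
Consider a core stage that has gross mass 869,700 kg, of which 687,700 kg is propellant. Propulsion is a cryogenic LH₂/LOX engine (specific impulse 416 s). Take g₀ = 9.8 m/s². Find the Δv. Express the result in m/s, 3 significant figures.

v_e = Isp · g₀ = 416 × 9.8 = 4076.8 m/s.
m_f = m₀ − m_prop = 869,700 − 687,700 = 182,000 kg.
By the Tsiolkovsky rocket equation, Δv = v_e · ln(m₀/m_f) = 4076.8 × ln(4.779) = 4076.8 × 1.5641 ≈ 6376.7 m/s.

Δv ≈ 6380 m/s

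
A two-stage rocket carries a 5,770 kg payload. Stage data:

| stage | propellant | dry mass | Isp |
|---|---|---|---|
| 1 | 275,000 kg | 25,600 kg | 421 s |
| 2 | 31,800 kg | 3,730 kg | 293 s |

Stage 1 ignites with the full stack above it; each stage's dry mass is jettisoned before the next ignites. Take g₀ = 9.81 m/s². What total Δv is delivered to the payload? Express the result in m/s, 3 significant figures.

Δv ≈ 11000 m/s

Ignition mass of stage 1 = 275,000+25,600 + 31,800+3,730 + 5,770 = 341,900 kg.
Stage 1: m₀ = 341,900 kg, m_f = 341,900 − 275,000 = 66,900 kg; Δv = 421×9.81×ln(5.111) = 4130.0×1.6313 ≈ 6737 m/s.
Stage 2: m₀ = 41,300 kg, m_f = 41,300 − 31,800 = 9,500 kg; Δv = 293×9.81×ln(4.347) = 2874.3×1.4696 ≈ 4224 m/s.
Total Δv = 6737 + 4224 = 10961 m/s.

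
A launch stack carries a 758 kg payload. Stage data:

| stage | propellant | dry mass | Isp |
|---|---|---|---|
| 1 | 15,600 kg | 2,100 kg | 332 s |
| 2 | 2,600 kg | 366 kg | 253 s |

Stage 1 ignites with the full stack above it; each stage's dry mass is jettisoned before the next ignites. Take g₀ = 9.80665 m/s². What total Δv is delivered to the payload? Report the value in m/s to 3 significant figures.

Ignition mass of stage 1 = 15,600+2,100 + 2,600+366 + 758 = 21,424 kg.
Stage 1: m₀ = 21,424 kg, m_f = 21,424 − 15,600 = 5,824 kg; Δv = 332×9.80665×ln(3.679) = 3255.8×1.3025 ≈ 4241 m/s.
Stage 2: m₀ = 3,724 kg, m_f = 3,724 − 2,600 = 1,124 kg; Δv = 253×9.80665×ln(3.313) = 2481.1×1.1979 ≈ 2972 m/s.
Total Δv = 4241 + 2972 = 7213 m/s.

Δv ≈ 7210 m/s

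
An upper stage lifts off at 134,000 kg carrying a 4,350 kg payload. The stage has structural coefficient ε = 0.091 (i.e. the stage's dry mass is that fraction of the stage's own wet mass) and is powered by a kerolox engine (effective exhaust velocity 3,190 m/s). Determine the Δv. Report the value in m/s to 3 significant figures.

Stage wet mass = m₀ − payload = 134,000 − 4,350 = 129,650 kg.
Stage dry mass = ε × stage wet mass = 0.091 × 129,650 = 11,798.2 kg.
Burnout mass m_f = stage dry + payload = 11,798.2 + 4,350 = 16,148.2 kg.
Δv = v_e · ln(134,000/16,148.2) = 3190.0 × ln(8.298) = 3190.0 × 2.1160 ≈ 6750 m/s.

Δv ≈ 6750 m/s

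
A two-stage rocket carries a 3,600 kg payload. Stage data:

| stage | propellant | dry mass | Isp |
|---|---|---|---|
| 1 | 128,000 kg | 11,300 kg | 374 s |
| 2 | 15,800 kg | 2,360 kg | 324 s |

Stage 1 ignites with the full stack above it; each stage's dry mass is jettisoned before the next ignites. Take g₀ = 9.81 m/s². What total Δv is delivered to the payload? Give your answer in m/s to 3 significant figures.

Δv ≈ 9930 m/s

Ignition mass of stage 1 = 128,000+11,300 + 15,800+2,360 + 3,600 = 161,060 kg.
Stage 1: m₀ = 161,060 kg, m_f = 161,060 − 128,000 = 33,060 kg; Δv = 374×9.81×ln(4.872) = 3668.9×1.5835 ≈ 5810 m/s.
Stage 2: m₀ = 21,760 kg, m_f = 21,760 − 15,800 = 5,960 kg; Δv = 324×9.81×ln(3.651) = 3178.4×1.2950 ≈ 4116 m/s.
Total Δv = 5810 + 4116 = 9926 m/s.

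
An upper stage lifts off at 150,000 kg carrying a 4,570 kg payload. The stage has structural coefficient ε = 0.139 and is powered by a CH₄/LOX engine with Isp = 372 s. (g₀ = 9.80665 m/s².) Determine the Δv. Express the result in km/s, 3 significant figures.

Δv ≈ 6.57 km/s

Stage wet mass = m₀ − payload = 150,000 − 4,570 = 145,430 kg.
Stage dry mass = ε × stage wet mass = 0.139 × 145,430 = 20,214.8 kg.
Burnout mass m_f = stage dry + payload = 20,214.8 + 4,570 = 24,784.8 kg.
v_e = Isp · g₀ = 372 × 9.80665 = 3648.1 m/s.
Δv = v_e · ln(150,000/24,784.8) = 3648.1 × ln(6.052) = 3648.1 × 1.8004 ≈ 6568 m/s.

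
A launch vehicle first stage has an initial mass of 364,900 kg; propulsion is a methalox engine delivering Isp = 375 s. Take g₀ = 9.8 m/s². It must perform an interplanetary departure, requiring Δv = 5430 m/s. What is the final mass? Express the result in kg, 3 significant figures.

v_e = Isp · g₀ = 375 × 9.8 = 3675.0 m/s.
By the Tsiolkovsky rocket equation, m₀/m_f = exp(Δv / v_e) = exp(5430 / 3675.0) = exp(1.4776) = 4.3822.
m_f = m₀ / 4.3822 = 364,900 / 4.3822 = 83,268.7 kg.

final mass ≈ 83300 kg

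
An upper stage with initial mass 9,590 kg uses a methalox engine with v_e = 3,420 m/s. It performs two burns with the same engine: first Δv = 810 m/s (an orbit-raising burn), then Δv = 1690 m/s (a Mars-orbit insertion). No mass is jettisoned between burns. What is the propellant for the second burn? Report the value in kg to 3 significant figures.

propellant for the second burn ≈ 2950 kg

After the first burn: m = 9590 × exp(−810/3420.0) = 9590 × 0.78912 = 7,567.66 kg.
After the second burn: m = 7,567.66 × exp(−1690/3420.0) = 7,567.66 × 0.61009 = 4,616.95 kg.
Second-burn propellant = 7,567.66 − 4,616.95 = 2,950.71 kg.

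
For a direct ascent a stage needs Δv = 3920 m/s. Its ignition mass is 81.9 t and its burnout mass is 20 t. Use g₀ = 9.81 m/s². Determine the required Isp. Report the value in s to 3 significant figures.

ln(m₀/m_f) = ln(81900/20000) = ln(4.095) = 1.4098.
Rocket equation: v_e = Δv / ln(m₀/m_f) = 3920 / 1.4098 = 2780.6 m/s.
Isp = v_e / g₀ = 2780.6 / 9.81 = 283.4 s.

Isp ≈ 283 s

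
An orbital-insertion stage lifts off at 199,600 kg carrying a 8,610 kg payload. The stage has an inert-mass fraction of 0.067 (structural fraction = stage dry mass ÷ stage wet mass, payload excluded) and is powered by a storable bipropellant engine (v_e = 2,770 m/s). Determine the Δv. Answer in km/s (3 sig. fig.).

Stage wet mass = m₀ − payload = 199,600 − 8,610 = 190,990 kg.
Stage dry mass = ε × stage wet mass = 0.067 × 190,990 = 12,796.3 kg.
Burnout mass m_f = stage dry + payload = 12,796.3 + 8,610 = 21,406.3 kg.
Δv = v_e · ln(199,600/21,406.3) = 2770.0 × ln(9.324) = 2770.0 × 2.2326 ≈ 6184 m/s.

Δv ≈ 6.18 km/s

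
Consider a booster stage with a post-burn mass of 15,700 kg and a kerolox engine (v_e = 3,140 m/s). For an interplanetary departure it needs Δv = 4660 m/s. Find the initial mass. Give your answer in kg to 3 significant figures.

initial mass ≈ 69300 kg

From the ideal rocket equation, m₀/m_f = exp(Δv / v_e) = exp(4660 / 3140.0) = exp(1.4841) = 4.4109.
m₀ = m_f × 4.4109 = 15,700 × 4.4109 = 69,251.1 kg.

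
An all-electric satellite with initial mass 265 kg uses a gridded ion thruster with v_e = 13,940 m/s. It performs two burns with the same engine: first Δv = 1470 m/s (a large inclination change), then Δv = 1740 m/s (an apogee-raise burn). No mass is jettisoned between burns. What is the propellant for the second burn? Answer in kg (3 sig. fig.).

After the first burn: m = 265 × exp(−1470/13940.0) = 265 × 0.89992 = 238.479 kg.
After the second burn: m = 238.479 × exp(−1740/13940.0) = 238.479 × 0.88266 = 210.496 kg.
Second-burn propellant = 238.479 − 210.496 = 27.983 kg.

propellant for the second burn ≈ 28.0 kg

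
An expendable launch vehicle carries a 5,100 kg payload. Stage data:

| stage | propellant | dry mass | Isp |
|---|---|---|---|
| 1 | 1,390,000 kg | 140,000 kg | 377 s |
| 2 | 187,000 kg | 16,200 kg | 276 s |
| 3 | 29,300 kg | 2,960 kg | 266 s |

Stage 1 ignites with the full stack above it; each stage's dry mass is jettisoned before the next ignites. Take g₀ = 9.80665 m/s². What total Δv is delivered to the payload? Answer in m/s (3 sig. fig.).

Δv ≈ 13800 m/s

Ignition mass of stage 1 = 1,390,000+140,000 + 187,000+16,200 + 29,300+2,960 + 5,100 = 1,770,560 kg.
Stage 1: m₀ = 1,770,560 kg, m_f = 1,770,560 − 1,390,000 = 380,560 kg; Δv = 377×9.80665×ln(4.653) = 3697.1×1.5374 ≈ 5684 m/s.
Stage 2: m₀ = 240,560 kg, m_f = 240,560 − 187,000 = 53,560 kg; Δv = 276×9.80665×ln(4.491) = 2706.6×1.5022 ≈ 4066 m/s.
Stage 3: m₀ = 37,360 kg, m_f = 37,360 − 29,300 = 8,060 kg; Δv = 266×9.80665×ln(4.635) = 2608.6×1.5337 ≈ 4001 m/s.
Total Δv = 5684 + 4066 + 4001 = 13751 m/s.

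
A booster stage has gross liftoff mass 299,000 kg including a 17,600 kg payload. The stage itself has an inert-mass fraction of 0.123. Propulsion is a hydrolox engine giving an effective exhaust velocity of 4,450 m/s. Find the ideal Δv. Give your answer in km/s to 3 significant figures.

Δv ≈ 7.77 km/s

Stage wet mass = m₀ − payload = 299,000 − 17,600 = 281,400 kg.
Stage dry mass = ε × stage wet mass = 0.123 × 281,400 = 34,612.2 kg.
Burnout mass m_f = stage dry + payload = 34,612.2 + 17,600 = 52,212.2 kg.
From the ideal rocket equation, Δv = v_e · ln(299,000/52,212.2) = 4450.0 × ln(5.727) = 4450.0 × 1.7451 ≈ 7766 m/s.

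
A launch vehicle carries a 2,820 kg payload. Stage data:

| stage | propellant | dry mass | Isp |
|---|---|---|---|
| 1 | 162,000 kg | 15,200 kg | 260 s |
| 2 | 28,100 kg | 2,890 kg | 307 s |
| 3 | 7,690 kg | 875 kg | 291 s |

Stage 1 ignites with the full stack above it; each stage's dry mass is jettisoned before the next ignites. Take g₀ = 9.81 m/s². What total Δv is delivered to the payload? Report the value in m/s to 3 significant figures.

Ignition mass of stage 1 = 162,000+15,200 + 28,100+2,890 + 7,690+875 + 2,820 = 219,575 kg.
Stage 1: m₀ = 219,575 kg, m_f = 219,575 − 162,000 = 57,575 kg; Δv = 260×9.81×ln(3.814) = 2550.6×1.3386 ≈ 3414 m/s.
Stage 2: m₀ = 42,375 kg, m_f = 42,375 − 28,100 = 14,275 kg; Δv = 307×9.81×ln(2.968) = 3011.7×1.0880 ≈ 3277 m/s.
Stage 3: m₀ = 11,385 kg, m_f = 11,385 − 7,690 = 3,695 kg; Δv = 291×9.81×ln(3.081) = 2854.7×1.1253 ≈ 3212 m/s.
Total Δv = 3414 + 3277 + 3212 = 9903 m/s.

Δv ≈ 9900 m/s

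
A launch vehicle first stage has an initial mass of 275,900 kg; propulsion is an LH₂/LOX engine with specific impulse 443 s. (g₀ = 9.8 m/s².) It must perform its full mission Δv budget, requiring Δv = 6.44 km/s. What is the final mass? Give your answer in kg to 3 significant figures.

v_e = Isp · g₀ = 443 × 9.8 = 4341.4 m/s.
m₀/m_f = exp(Δv / v_e) = exp(6440 / 4341.4) = exp(1.4834) = 4.4079.
m_f = m₀ / 4.4079 = 275,900 / 4.4079 = 62,592.2 kg.

final mass ≈ 62600 kg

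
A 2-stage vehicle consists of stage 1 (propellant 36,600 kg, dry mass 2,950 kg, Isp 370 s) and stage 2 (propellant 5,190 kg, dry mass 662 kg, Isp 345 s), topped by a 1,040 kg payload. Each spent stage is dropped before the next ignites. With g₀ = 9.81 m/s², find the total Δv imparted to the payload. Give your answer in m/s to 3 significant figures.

Ignition mass of stage 1 = 36,600+2,950 + 5,190+662 + 1,040 = 46,442 kg.
Stage 1: m₀ = 46,442 kg, m_f = 46,442 − 36,600 = 9,842 kg; Δv = 370×9.81×ln(4.719) = 3629.7×1.5515 ≈ 5632 m/s.
Stage 2: m₀ = 6,892 kg, m_f = 6,892 − 5,190 = 1,702 kg; Δv = 345×9.81×ln(4.049) = 3384.5×1.3986 ≈ 4733 m/s.
Total Δv = 5632 + 4733 = 10365 m/s.

Δv ≈ 10400 m/s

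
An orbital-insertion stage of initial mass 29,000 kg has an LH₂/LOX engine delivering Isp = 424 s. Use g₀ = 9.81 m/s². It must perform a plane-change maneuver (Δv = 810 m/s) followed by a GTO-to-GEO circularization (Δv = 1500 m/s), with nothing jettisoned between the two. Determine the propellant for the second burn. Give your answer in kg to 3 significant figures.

v_e = Isp · g₀ = 424 × 9.81 = 4159.4 m/s.
After the first burn: m = 29000 × exp(−810/4159.4) = 29000 × 0.82305 = 23,868.5 kg.
After the second burn: m = 23,868.5 × exp(−1500/4159.4) = 23,868.5 × 0.69724 = 16,642.1 kg.
Second-burn propellant = 23,868.5 − 16,642.1 = 7,226.4 kg.

propellant for the second burn ≈ 7230 kg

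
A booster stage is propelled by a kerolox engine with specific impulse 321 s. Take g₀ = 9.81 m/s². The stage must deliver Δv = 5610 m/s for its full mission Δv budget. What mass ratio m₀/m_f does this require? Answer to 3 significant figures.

v_e = Isp · g₀ = 321 × 9.81 = 3149.0 m/s.
Using Δv = v_e ln(m₀/m_f): m₀/m_f = exp(Δv / v_e) = exp(5610 / 3149.0) = exp(1.7815) = 5.9388.

mass ratio ≈ 5.94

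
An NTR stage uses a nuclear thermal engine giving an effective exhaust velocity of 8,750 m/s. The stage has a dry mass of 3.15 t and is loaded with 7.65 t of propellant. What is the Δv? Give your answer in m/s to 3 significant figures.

Δv ≈ 10800 m/s

m₀ = m_dry + m_prop = 3.15 + 7.65 = 10.8 t.
By the Tsiolkovsky rocket equation, Δv = v_e · ln(m₀/m_f) = 8750.0 × ln(3.429) = 8750.0 × 1.2321 ≈ 10781.3 m/s.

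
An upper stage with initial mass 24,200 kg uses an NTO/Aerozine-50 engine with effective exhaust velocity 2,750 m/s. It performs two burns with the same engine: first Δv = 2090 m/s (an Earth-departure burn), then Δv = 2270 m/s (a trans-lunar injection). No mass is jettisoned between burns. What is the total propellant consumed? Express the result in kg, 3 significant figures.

After the first burn: m = 24200 × exp(−2090/2750.0) = 24200 × 0.46767 = 11,317.6 kg.
After the second burn: m = 11,317.6 × exp(−2270/2750.0) = 11,317.6 × 0.43804 = 4,957.56 kg.
Total propellant = m₀ − m_final = 24200 − 4,957.56 = 19,242.44 kg.

total propellant consumed ≈ 19200 kg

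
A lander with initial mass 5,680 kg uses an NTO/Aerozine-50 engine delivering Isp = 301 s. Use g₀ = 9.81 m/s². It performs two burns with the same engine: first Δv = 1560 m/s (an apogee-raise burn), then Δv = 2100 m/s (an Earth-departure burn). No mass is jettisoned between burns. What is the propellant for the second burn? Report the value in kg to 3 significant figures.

v_e = Isp · g₀ = 301 × 9.81 = 2952.8 m/s.
After the first burn: m = 5680 × exp(−1560/2952.8) = 5680 × 0.58960 = 3,348.93 kg.
After the second burn: m = 3,348.93 × exp(−2100/2952.8) = 3,348.93 × 0.49106 = 1,644.53 kg.
Second-burn propellant = 3,348.93 − 1,644.53 = 1,704.4 kg.

propellant for the second burn ≈ 1700 kg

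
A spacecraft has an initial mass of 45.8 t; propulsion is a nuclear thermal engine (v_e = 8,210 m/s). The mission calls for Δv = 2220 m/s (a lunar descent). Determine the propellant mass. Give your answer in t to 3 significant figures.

propellant mass ≈ 10.9 t

Rocket equation: m₀/m_f = exp(Δv / v_e) = exp(2220 / 8210.0) = exp(0.2704) = 1.3105.
m_f = 45.8 / 1.3105 = 34.9485 t, so propellant = m₀ − m_f = 45.8 − 34.9485 = 10.8515 t.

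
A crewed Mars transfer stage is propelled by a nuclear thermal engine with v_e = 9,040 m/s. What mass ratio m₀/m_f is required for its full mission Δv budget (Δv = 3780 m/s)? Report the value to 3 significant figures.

mass ratio ≈ 1.52

From the ideal rocket equation, m₀/m_f = exp(Δv / v_e) = exp(3780 / 9040.0) = exp(0.4181) = 1.5191.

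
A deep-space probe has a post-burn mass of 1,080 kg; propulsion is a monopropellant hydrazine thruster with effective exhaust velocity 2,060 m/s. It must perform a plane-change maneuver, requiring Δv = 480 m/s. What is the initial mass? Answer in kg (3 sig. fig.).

initial mass ≈ 1360 kg

Rocket equation: m₀/m_f = exp(Δv / v_e) = exp(480 / 2060.0) = exp(0.2330) = 1.2624.
m₀ = m_f × 1.2624 = 1,080 × 1.2624 = 1,363.39 kg.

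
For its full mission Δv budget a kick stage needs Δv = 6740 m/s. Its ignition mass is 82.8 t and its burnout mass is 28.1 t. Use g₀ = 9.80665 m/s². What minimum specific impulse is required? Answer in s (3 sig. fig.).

ln(m₀/m_f) = ln(82800/28100) = ln(2.947) = 1.0807.
From the ideal rocket equation, v_e = Δv / ln(m₀/m_f) = 6740 / 1.0807 = 6236.9 m/s.
Isp = v_e / g₀ = 6236.9 / 9.80665 = 636.0 s.

Isp ≈ 636 s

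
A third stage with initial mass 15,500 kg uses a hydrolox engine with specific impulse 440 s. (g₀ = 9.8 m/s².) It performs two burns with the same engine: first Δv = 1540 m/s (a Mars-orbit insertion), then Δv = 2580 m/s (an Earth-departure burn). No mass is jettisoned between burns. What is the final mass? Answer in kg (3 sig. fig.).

v_e = Isp · g₀ = 440 × 9.8 = 4312.0 m/s.
After the first burn: m = 15500 × exp(−1540/4312.0) = 15500 × 0.69967 = 10,844.9 kg.
After the second burn: m = 10,844.9 × exp(−2580/4312.0) = 10,844.9 × 0.54973 = 5,961.77 kg.

final mass ≈ 5960 kg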